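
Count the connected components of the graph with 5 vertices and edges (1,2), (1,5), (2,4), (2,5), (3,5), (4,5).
1 (components: {1, 2, 3, 4, 5})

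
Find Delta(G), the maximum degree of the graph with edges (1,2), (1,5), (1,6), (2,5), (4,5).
3 (attained at vertices 1, 5)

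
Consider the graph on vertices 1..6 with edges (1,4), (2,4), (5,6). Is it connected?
No, it has 3 components: {1, 2, 4}, {3}, {5, 6}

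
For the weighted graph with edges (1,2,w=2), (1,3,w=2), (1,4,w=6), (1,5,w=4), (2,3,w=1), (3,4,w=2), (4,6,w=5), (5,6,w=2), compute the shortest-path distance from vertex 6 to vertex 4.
5 (path: 6 -> 4; weights 5 = 5)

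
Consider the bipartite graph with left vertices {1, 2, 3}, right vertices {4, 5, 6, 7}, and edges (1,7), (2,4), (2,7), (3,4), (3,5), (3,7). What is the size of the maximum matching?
3 (matching: (1,7), (2,4), (3,5); upper bound min(|L|,|R|) = min(3,4) = 3)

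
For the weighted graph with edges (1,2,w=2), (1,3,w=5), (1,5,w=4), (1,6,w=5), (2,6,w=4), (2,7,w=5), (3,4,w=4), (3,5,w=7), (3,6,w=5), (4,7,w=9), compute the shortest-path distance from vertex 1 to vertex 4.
9 (path: 1 -> 3 -> 4; weights 5 + 4 = 9)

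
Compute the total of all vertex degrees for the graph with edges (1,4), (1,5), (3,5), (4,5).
8 (handshake: sum of degrees = 2|E| = 2 x 4 = 8)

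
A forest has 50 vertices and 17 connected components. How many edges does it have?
33 (Each of the 17 component trees on V_i vertices has V_i - 1 edges; summing gives V - C = 50 - 17 = 33)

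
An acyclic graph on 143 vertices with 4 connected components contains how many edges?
139 (Each of the 4 component trees on V_i vertices has V_i - 1 edges; summing gives V - C = 143 - 4 = 139)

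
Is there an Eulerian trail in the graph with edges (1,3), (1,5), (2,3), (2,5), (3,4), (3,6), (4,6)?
Yes — and in fact it has an Eulerian circuit (the graph is connected and all 6 vertices have even degree)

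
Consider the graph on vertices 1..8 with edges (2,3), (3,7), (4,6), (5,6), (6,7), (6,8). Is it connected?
No, it has 2 components: {1}, {2, 3, 4, 5, 6, 7, 8}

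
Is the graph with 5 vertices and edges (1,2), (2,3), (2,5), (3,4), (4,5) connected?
Yes (BFS from 1 visits [1, 2, 3, 5, 4] — all 5 vertices reached)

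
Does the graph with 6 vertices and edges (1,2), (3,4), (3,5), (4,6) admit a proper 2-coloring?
Yes. Partition: {1, 3, 6}, {2, 4, 5}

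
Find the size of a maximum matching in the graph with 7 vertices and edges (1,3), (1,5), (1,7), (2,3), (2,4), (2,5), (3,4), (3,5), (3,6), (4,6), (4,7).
3 (matching: (1,7), (2,5), (3,6); upper bound floor(n/2) = floor(7/2) = 3)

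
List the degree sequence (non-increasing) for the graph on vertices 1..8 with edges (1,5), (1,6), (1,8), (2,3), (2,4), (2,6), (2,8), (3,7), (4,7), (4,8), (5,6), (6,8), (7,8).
[5, 4, 4, 3, 3, 3, 2, 2] (degrees: deg(1)=3, deg(2)=4, deg(3)=2, deg(4)=3, deg(5)=2, deg(6)=4, deg(7)=3, deg(8)=5)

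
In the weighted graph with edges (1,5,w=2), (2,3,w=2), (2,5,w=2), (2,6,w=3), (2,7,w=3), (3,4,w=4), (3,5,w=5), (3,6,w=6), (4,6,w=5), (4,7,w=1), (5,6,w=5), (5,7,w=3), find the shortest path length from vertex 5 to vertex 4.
4 (path: 5 -> 7 -> 4; weights 3 + 1 = 4)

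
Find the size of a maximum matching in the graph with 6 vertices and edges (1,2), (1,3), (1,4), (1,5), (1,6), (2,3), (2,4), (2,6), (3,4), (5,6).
3 (matching: (1,5), (2,6), (3,4); upper bound floor(n/2) = floor(6/2) = 3)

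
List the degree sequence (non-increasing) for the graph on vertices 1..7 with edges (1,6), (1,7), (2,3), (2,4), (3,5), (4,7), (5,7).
[3, 2, 2, 2, 2, 2, 1] (degrees: deg(1)=2, deg(2)=2, deg(3)=2, deg(4)=2, deg(5)=2, deg(6)=1, deg(7)=3)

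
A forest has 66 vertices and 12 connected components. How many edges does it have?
54 (Each of the 12 component trees on V_i vertices has V_i - 1 edges; summing gives V - C = 66 - 12 = 54)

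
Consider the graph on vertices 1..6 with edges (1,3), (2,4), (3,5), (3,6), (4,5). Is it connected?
Yes (BFS from 1 visits [1, 3, 5, 6, 4, 2] — all 6 vertices reached)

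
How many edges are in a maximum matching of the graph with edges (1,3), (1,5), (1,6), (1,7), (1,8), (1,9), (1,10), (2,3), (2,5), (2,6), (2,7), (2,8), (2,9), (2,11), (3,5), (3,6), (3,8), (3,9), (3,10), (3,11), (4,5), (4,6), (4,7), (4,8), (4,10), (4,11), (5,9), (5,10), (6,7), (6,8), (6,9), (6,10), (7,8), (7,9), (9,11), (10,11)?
5 (matching: (1,10), (2,11), (3,9), (4,6), (7,8); upper bound floor(n/2) = floor(11/2) = 5)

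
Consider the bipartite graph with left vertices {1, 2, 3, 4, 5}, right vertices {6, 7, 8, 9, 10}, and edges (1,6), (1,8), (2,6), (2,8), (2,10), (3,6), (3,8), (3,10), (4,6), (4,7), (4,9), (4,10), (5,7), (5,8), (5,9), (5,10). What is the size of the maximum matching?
5 (matching: (1,8), (2,10), (3,6), (4,9), (5,7); upper bound min(|L|,|R|) = min(5,5) = 5)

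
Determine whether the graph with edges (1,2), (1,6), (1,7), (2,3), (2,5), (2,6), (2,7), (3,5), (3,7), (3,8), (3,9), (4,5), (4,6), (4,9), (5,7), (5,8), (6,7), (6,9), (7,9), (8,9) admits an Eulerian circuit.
No (8 vertices have odd degree: {1, 2, 3, 4, 5, 6, 8, 9}; Eulerian circuit requires 0)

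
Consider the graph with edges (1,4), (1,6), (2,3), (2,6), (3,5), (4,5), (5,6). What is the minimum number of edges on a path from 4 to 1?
1 (path: 4 -> 1, 1 edge)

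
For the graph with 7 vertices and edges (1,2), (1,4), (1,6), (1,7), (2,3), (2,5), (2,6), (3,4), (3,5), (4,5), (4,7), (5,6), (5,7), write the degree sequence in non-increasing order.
[5, 4, 4, 4, 3, 3, 3] (degrees: deg(1)=4, deg(2)=4, deg(3)=3, deg(4)=4, deg(5)=5, deg(6)=3, deg(7)=3)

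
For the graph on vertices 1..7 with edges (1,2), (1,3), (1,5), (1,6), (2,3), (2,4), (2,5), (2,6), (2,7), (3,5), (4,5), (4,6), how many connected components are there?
1 (components: {1, 2, 3, 4, 5, 6, 7})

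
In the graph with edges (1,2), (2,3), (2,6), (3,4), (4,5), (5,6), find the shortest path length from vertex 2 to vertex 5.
2 (path: 2 -> 6 -> 5, 2 edges)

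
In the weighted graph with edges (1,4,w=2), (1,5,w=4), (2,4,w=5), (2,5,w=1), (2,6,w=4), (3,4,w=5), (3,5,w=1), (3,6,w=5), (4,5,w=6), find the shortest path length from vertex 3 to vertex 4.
5 (path: 3 -> 4; weights 5 = 5)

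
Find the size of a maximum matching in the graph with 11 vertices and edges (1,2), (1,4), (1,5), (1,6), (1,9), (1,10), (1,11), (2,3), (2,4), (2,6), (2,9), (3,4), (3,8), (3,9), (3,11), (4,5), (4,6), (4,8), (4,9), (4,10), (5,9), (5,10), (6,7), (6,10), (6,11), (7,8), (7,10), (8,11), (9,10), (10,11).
5 (matching: (1,11), (2,9), (4,6), (5,10), (7,8); upper bound floor(n/2) = floor(11/2) = 5)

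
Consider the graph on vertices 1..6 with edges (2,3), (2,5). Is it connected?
No, it has 4 components: {1}, {2, 3, 5}, {4}, {6}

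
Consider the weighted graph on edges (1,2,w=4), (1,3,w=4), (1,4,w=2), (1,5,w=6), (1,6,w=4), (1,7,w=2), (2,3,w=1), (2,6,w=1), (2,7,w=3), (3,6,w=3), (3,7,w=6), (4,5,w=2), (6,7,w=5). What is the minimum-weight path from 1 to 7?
2 (path: 1 -> 7; weights 2 = 2)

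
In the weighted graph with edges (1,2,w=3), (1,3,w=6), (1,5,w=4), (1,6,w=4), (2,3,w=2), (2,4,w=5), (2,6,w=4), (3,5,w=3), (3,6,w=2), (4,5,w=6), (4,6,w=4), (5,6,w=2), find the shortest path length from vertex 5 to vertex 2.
5 (path: 5 -> 3 -> 2; weights 3 + 2 = 5)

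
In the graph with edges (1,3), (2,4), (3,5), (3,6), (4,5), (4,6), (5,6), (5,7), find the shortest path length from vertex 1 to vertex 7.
3 (path: 1 -> 3 -> 5 -> 7, 3 edges)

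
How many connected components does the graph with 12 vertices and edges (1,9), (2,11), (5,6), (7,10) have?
8 (components: {1, 9}, {2, 11}, {3}, {4}, {5, 6}, {7, 10}, {8}, {12})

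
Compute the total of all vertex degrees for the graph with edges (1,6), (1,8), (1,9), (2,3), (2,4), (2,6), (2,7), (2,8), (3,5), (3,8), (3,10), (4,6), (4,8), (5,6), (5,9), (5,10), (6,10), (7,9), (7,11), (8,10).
40 (handshake: sum of degrees = 2|E| = 2 x 20 = 40)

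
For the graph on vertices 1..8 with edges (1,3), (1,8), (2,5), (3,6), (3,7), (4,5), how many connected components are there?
2 (components: {1, 3, 6, 7, 8}, {2, 4, 5})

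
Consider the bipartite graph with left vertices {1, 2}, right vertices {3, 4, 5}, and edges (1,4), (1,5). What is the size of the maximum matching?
1 (matching: (1,5); upper bound min(|L|,|R|) = min(2,3) = 2)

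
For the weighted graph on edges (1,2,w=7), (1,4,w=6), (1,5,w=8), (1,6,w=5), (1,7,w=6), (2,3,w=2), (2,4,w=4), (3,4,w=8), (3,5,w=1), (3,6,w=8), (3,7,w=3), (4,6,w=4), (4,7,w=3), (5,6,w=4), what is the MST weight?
18 (MST edges: (1,6,w=5), (2,3,w=2), (3,5,w=1), (3,7,w=3), (4,6,w=4), (4,7,w=3); sum of weights 5 + 2 + 1 + 3 + 4 + 3 = 18)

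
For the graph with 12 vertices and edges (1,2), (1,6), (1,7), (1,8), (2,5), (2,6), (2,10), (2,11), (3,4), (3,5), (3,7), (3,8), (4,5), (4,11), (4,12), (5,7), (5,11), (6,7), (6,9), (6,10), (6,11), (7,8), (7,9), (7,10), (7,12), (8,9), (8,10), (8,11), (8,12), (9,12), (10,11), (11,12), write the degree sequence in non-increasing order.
[8, 7, 7, 6, 5, 5, 5, 5, 4, 4, 4, 4] (degrees: deg(1)=4, deg(2)=5, deg(3)=4, deg(4)=4, deg(5)=5, deg(6)=6, deg(7)=8, deg(8)=7, deg(9)=4, deg(10)=5, deg(11)=7, deg(12)=5)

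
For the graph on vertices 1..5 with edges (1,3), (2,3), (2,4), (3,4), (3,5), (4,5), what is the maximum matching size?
2 (matching: (2,4), (3,5); upper bound floor(n/2) = floor(5/2) = 2)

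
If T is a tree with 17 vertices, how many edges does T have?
16 (A tree on V vertices has V - 1 edges, so 17 - 1 = 16)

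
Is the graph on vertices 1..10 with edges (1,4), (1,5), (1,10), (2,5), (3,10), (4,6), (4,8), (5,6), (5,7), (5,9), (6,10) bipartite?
Yes. Partition: {1, 2, 3, 6, 7, 8, 9}, {4, 5, 10}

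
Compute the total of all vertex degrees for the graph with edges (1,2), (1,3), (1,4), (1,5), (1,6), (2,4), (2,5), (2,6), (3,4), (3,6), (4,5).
22 (handshake: sum of degrees = 2|E| = 2 x 11 = 22)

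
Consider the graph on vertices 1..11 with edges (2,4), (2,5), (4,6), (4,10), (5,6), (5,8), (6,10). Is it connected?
No, it has 6 components: {1}, {2, 4, 5, 6, 8, 10}, {3}, {7}, {9}, {11}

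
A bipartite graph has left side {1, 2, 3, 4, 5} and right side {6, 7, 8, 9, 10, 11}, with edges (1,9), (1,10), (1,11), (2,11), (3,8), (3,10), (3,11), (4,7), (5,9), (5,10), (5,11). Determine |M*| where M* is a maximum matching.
5 (matching: (1,10), (2,11), (3,8), (4,7), (5,9); upper bound min(|L|,|R|) = min(5,6) = 5)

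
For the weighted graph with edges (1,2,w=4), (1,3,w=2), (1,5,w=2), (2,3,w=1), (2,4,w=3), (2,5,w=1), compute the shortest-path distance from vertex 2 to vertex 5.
1 (path: 2 -> 5; weights 1 = 1)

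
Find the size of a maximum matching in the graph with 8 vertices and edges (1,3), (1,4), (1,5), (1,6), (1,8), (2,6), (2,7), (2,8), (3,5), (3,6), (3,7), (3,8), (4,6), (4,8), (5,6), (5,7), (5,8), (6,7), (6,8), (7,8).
4 (matching: (1,6), (2,7), (3,5), (4,8); upper bound floor(n/2) = floor(8/2) = 4)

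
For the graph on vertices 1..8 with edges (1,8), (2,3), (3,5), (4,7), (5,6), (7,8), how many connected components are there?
2 (components: {1, 4, 7, 8}, {2, 3, 5, 6})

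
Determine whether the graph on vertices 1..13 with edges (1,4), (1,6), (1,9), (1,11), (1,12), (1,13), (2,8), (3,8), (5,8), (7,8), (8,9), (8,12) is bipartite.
Yes. Partition: {1, 8, 10}, {2, 3, 4, 5, 6, 7, 9, 11, 12, 13}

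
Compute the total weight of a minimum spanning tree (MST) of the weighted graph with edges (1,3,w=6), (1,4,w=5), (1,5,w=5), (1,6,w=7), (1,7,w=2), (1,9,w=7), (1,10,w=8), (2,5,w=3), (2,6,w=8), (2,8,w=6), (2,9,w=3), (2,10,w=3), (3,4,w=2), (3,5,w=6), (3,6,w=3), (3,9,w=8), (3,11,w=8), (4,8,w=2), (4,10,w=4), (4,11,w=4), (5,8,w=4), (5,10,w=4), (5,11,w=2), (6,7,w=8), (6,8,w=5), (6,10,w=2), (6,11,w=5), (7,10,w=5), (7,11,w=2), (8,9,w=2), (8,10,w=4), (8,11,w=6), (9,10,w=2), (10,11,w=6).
22 (MST edges: (1,7,w=2), (2,5,w=3), (2,10,w=3), (3,4,w=2), (4,8,w=2), (5,11,w=2), (6,10,w=2), (7,11,w=2), (8,9,w=2), (9,10,w=2); sum of weights 2 + 3 + 3 + 2 + 2 + 2 + 2 + 2 + 2 + 2 = 22)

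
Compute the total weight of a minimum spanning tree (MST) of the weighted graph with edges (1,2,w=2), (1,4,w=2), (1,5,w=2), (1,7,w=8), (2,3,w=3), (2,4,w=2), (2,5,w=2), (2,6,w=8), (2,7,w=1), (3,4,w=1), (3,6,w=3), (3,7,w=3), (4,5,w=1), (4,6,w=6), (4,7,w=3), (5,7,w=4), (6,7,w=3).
10 (MST edges: (1,2,w=2), (1,5,w=2), (2,7,w=1), (3,4,w=1), (3,6,w=3), (4,5,w=1); sum of weights 2 + 2 + 1 + 1 + 3 + 1 = 10)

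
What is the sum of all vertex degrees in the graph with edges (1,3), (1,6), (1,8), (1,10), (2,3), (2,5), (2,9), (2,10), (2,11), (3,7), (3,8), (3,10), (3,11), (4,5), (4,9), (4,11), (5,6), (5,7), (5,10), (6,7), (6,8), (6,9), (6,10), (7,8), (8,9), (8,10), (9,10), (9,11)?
56 (handshake: sum of degrees = 2|E| = 2 x 28 = 56)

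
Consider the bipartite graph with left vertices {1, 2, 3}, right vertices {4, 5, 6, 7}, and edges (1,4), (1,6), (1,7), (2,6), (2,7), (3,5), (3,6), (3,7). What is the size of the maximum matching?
3 (matching: (1,7), (2,6), (3,5); upper bound min(|L|,|R|) = min(3,4) = 3)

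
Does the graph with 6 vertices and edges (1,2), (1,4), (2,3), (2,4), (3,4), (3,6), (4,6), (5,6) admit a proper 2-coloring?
No (odd cycle of length 3: 2 -> 1 -> 4 -> 2)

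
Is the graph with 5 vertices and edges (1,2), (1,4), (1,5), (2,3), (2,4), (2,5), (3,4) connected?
Yes (BFS from 1 visits [1, 2, 4, 5, 3] — all 5 vertices reached)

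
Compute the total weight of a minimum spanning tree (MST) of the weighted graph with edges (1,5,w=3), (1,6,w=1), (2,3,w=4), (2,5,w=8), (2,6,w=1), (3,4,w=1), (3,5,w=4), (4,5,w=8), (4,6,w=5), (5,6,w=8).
10 (MST edges: (1,5,w=3), (1,6,w=1), (2,3,w=4), (2,6,w=1), (3,4,w=1); sum of weights 3 + 1 + 4 + 1 + 1 = 10)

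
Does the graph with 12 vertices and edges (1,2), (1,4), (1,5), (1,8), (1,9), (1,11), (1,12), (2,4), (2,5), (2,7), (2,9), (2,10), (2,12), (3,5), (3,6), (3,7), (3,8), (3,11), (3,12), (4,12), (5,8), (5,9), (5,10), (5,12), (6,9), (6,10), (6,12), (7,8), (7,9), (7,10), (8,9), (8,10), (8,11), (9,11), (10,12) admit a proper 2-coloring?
No (odd cycle of length 3: 12 -> 1 -> 2 -> 12)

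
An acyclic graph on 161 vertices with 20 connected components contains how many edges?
141 (Each of the 20 component trees on V_i vertices has V_i - 1 edges; summing gives V - C = 161 - 20 = 141)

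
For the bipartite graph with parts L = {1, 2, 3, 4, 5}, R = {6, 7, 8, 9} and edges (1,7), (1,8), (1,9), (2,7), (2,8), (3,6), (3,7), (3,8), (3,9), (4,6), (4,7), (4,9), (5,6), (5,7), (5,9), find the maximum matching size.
4 (matching: (1,9), (2,8), (3,7), (4,6); upper bound min(|L|,|R|) = min(5,4) = 4)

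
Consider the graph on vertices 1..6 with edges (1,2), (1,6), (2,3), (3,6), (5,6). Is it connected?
No, it has 2 components: {1, 2, 3, 5, 6}, {4}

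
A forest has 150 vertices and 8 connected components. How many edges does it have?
142 (Each of the 8 component trees on V_i vertices has V_i - 1 edges; summing gives V - C = 150 - 8 = 142)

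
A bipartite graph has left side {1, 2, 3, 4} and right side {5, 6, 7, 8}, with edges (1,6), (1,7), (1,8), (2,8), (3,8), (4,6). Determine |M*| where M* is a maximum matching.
3 (matching: (1,7), (2,8), (4,6); upper bound min(|L|,|R|) = min(4,4) = 4)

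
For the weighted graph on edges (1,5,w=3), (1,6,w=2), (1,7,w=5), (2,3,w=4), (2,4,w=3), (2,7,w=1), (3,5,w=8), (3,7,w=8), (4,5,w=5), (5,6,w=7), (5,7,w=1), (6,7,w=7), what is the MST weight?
14 (MST edges: (1,5,w=3), (1,6,w=2), (2,3,w=4), (2,4,w=3), (2,7,w=1), (5,7,w=1); sum of weights 3 + 2 + 4 + 3 + 1 + 1 = 14)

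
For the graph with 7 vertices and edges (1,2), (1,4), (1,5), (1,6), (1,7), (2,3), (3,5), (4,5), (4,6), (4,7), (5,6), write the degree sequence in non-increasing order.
[5, 4, 4, 3, 2, 2, 2] (degrees: deg(1)=5, deg(2)=2, deg(3)=2, deg(4)=4, deg(5)=4, deg(6)=3, deg(7)=2)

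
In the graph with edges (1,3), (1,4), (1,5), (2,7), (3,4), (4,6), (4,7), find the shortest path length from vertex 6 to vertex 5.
3 (path: 6 -> 4 -> 1 -> 5, 3 edges)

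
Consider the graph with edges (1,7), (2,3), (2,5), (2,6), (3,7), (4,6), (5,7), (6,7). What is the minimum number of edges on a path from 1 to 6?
2 (path: 1 -> 7 -> 6, 2 edges)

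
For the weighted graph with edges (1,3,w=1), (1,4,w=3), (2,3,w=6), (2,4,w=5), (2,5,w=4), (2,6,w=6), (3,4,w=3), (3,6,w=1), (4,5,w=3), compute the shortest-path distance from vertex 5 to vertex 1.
6 (path: 5 -> 4 -> 1; weights 3 + 3 = 6)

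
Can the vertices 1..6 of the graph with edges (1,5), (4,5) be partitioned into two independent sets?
Yes. Partition: {1, 2, 3, 4, 6}, {5}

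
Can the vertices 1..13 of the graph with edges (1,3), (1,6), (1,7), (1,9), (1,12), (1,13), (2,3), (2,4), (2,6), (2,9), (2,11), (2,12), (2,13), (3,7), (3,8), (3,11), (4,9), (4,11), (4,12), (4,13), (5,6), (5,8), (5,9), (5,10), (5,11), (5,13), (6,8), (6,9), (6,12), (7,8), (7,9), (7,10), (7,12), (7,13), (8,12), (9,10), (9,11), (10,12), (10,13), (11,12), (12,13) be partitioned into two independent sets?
No (odd cycle of length 3: 3 -> 1 -> 7 -> 3)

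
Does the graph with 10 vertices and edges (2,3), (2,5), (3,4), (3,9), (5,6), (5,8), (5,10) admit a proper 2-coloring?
Yes. Partition: {1, 2, 4, 6, 7, 8, 9, 10}, {3, 5}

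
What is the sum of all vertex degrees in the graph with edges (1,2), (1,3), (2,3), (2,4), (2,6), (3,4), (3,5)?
14 (handshake: sum of degrees = 2|E| = 2 x 7 = 14)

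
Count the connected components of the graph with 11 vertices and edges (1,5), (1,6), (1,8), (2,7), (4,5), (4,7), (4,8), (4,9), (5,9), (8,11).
3 (components: {1, 2, 4, 5, 6, 7, 8, 9, 11}, {3}, {10})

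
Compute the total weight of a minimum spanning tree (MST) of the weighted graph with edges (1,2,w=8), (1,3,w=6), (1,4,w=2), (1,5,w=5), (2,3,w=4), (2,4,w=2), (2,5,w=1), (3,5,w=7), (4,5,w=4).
9 (MST edges: (1,4,w=2), (2,3,w=4), (2,4,w=2), (2,5,w=1); sum of weights 2 + 4 + 2 + 1 = 9)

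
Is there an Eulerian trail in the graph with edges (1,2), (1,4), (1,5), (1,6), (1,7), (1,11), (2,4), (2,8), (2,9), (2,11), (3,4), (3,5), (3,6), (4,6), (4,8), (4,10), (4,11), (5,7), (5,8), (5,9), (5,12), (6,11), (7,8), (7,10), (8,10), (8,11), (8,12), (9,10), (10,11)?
No (6 vertices have odd degree: {2, 3, 4, 8, 9, 10}; Eulerian path requires 0 or 2)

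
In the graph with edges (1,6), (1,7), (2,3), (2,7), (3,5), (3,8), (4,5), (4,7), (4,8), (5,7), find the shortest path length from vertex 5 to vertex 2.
2 (path: 5 -> 3 -> 2, 2 edges)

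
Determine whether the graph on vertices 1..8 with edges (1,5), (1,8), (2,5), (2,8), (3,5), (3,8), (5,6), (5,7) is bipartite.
Yes. Partition: {1, 2, 3, 4, 6, 7}, {5, 8}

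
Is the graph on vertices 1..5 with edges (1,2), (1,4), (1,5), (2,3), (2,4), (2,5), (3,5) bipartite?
No (odd cycle of length 3: 5 -> 1 -> 2 -> 5)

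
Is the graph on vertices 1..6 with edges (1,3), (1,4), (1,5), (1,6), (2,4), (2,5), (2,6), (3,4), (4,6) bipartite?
No (odd cycle of length 3: 3 -> 1 -> 4 -> 3)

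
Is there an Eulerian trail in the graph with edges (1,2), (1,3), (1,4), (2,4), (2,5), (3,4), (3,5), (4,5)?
No (4 vertices have odd degree: {1, 2, 3, 5}; Eulerian path requires 0 or 2)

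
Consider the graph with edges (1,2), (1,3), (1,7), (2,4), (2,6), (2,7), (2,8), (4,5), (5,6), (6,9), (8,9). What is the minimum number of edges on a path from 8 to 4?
2 (path: 8 -> 2 -> 4, 2 edges)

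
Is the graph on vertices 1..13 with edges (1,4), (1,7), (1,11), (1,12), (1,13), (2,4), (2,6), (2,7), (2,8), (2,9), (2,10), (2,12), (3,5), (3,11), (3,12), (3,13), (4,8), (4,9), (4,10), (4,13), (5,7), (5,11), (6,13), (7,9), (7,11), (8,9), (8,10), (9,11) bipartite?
No (odd cycle of length 3: 13 -> 1 -> 4 -> 13)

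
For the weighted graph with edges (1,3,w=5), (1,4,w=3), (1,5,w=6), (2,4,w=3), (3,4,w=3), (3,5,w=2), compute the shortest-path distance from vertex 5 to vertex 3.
2 (path: 5 -> 3; weights 2 = 2)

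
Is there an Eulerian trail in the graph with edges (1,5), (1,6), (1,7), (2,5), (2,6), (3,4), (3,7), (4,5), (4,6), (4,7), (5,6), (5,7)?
Yes (the graph is connected and exactly 2 vertices have odd degree: {1, 5}; any Eulerian path must start and end at those)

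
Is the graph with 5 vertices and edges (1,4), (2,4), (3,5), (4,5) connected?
Yes (BFS from 1 visits [1, 4, 2, 5, 3] — all 5 vertices reached)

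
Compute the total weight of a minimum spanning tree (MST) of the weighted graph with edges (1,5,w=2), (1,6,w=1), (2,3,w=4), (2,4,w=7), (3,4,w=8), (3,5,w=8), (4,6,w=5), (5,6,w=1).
18 (MST edges: (1,6,w=1), (2,3,w=4), (2,4,w=7), (4,6,w=5), (5,6,w=1); sum of weights 1 + 4 + 7 + 5 + 1 = 18)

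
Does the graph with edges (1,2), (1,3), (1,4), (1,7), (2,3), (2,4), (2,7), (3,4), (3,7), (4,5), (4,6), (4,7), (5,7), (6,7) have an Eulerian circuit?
Yes (the graph is connected and all 7 vertices have even degree)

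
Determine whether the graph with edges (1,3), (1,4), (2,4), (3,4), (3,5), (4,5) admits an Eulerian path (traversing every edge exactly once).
Yes (the graph is connected and exactly 2 vertices have odd degree: {2, 3}; any Eulerian path must start and end at those)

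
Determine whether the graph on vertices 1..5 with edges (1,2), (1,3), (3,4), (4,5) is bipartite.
Yes. Partition: {1, 4}, {2, 3, 5}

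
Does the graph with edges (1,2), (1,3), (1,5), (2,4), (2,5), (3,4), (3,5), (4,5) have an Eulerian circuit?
No (4 vertices have odd degree: {1, 2, 3, 4}; Eulerian circuit requires 0)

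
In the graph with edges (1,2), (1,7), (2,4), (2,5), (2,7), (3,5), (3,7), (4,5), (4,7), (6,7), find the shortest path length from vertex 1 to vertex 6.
2 (path: 1 -> 7 -> 6, 2 edges)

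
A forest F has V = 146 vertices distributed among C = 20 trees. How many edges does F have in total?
126 (Each of the 20 component trees on V_i vertices has V_i - 1 edges; summing gives V - C = 146 - 20 = 126)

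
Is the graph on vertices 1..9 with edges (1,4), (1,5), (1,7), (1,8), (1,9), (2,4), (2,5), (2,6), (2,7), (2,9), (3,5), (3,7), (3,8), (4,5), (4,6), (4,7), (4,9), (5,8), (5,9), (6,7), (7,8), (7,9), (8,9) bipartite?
No (odd cycle of length 3: 9 -> 1 -> 8 -> 9)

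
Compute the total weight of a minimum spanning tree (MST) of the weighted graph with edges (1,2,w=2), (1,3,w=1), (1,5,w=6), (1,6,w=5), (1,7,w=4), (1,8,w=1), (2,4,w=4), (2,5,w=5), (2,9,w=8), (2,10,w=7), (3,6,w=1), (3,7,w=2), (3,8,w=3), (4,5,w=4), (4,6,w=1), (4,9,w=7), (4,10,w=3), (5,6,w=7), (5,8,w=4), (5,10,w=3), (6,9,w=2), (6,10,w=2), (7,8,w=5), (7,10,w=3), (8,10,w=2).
15 (MST edges: (1,2,w=2), (1,3,w=1), (1,8,w=1), (3,6,w=1), (3,7,w=2), (4,6,w=1), (5,10,w=3), (6,9,w=2), (6,10,w=2); sum of weights 2 + 1 + 1 + 1 + 2 + 1 + 3 + 2 + 2 = 15)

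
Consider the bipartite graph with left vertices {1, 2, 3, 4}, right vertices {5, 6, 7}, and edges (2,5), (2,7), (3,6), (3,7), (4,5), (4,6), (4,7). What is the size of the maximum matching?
3 (matching: (2,7), (3,6), (4,5); upper bound min(|L|,|R|) = min(4,3) = 3)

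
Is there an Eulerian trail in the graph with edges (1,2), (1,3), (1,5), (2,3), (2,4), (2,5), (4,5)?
Yes (the graph is connected and exactly 2 vertices have odd degree: {1, 5}; any Eulerian path must start and end at those)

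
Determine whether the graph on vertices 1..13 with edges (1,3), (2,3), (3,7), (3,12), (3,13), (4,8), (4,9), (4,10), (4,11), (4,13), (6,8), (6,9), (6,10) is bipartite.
Yes. Partition: {1, 2, 5, 7, 8, 9, 10, 11, 12, 13}, {3, 4, 6}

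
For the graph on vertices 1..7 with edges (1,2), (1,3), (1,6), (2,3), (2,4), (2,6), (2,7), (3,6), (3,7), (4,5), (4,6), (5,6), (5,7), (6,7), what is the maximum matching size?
3 (matching: (2,3), (4,5), (6,7); upper bound floor(n/2) = floor(7/2) = 3)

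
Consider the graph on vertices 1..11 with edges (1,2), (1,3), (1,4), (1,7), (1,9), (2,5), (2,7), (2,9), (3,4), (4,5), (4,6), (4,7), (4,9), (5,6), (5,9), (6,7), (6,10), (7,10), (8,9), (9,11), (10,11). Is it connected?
Yes (BFS from 1 visits [1, 2, 3, 4, 7, 9, 5, 6, 10, 8, 11] — all 11 vertices reached)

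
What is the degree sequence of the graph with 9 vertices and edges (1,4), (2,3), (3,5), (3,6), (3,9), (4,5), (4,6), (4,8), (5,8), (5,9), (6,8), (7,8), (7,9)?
[4, 4, 4, 4, 3, 3, 2, 1, 1] (degrees: deg(1)=1, deg(2)=1, deg(3)=4, deg(4)=4, deg(5)=4, deg(6)=3, deg(7)=2, deg(8)=4, deg(9)=3)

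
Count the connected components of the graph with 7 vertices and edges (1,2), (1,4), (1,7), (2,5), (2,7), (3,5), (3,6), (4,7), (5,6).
1 (components: {1, 2, 3, 4, 5, 6, 7})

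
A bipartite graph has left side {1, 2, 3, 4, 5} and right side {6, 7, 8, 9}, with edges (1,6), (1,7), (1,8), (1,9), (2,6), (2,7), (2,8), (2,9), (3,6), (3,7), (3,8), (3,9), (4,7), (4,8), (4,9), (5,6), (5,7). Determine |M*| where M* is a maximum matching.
4 (matching: (1,9), (2,8), (3,7), (5,6); upper bound min(|L|,|R|) = min(5,4) = 4)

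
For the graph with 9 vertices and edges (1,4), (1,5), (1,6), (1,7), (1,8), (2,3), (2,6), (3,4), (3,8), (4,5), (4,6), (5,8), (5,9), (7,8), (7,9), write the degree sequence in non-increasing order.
[5, 4, 4, 4, 3, 3, 3, 2, 2] (degrees: deg(1)=5, deg(2)=2, deg(3)=3, deg(4)=4, deg(5)=4, deg(6)=3, deg(7)=3, deg(8)=4, deg(9)=2)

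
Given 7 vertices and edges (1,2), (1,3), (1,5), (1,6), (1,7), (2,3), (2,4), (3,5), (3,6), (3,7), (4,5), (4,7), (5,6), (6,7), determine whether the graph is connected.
Yes (BFS from 1 visits [1, 2, 3, 5, 6, 7, 4] — all 7 vertices reached)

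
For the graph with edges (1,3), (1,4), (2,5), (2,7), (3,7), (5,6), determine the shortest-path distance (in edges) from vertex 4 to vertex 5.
5 (path: 4 -> 1 -> 3 -> 7 -> 2 -> 5, 5 edges)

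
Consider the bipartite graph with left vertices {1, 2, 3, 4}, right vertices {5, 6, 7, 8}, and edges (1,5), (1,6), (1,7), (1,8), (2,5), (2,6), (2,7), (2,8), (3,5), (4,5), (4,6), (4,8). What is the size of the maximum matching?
4 (matching: (1,8), (2,7), (3,5), (4,6); upper bound min(|L|,|R|) = min(4,4) = 4)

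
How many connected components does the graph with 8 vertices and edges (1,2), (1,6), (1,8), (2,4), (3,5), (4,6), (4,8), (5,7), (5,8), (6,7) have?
1 (components: {1, 2, 3, 4, 5, 6, 7, 8})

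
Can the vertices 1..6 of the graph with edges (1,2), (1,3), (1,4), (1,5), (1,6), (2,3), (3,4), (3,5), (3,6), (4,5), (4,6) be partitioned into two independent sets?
No (odd cycle of length 3: 2 -> 1 -> 3 -> 2)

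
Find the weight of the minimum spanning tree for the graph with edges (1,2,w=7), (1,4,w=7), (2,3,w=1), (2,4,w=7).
15 (MST edges: (1,2,w=7), (1,4,w=7), (2,3,w=1); sum of weights 7 + 7 + 1 = 15)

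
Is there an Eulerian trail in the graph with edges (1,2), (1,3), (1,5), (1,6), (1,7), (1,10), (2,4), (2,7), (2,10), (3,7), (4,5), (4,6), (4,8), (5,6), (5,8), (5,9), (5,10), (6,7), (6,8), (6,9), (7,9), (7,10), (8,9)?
Yes — and in fact it has an Eulerian circuit (the graph is connected and all 10 vertices have even degree)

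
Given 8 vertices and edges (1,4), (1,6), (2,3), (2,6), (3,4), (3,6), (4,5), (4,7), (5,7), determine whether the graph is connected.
No, it has 2 components: {1, 2, 3, 4, 5, 6, 7}, {8}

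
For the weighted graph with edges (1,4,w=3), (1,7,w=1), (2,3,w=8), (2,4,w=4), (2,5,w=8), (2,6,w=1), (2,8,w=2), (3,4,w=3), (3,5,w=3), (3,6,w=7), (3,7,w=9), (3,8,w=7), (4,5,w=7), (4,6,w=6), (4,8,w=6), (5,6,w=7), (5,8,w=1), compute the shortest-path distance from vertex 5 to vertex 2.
3 (path: 5 -> 8 -> 2; weights 1 + 2 = 3)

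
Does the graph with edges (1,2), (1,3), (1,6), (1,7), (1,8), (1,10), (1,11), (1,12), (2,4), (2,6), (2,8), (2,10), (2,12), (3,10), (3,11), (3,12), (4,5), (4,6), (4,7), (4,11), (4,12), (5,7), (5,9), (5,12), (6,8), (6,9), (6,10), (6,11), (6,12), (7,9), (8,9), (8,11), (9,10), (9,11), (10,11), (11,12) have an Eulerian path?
Yes (the graph is connected and exactly 2 vertices have odd degree: {8, 12}; any Eulerian path must start and end at those)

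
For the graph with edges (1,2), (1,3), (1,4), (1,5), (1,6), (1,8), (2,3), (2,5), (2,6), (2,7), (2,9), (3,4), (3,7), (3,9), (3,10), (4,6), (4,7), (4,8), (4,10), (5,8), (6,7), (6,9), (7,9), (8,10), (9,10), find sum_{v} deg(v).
50 (handshake: sum of degrees = 2|E| = 2 x 25 = 50)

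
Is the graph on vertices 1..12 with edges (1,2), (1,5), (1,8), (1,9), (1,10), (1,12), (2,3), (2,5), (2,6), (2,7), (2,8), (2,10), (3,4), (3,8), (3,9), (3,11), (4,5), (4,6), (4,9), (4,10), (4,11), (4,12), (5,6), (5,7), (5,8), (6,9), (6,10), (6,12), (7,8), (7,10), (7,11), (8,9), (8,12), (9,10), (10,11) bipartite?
No (odd cycle of length 3: 10 -> 1 -> 2 -> 10)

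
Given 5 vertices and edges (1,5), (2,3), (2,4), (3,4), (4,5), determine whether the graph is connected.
Yes (BFS from 1 visits [1, 5, 4, 2, 3] — all 5 vertices reached)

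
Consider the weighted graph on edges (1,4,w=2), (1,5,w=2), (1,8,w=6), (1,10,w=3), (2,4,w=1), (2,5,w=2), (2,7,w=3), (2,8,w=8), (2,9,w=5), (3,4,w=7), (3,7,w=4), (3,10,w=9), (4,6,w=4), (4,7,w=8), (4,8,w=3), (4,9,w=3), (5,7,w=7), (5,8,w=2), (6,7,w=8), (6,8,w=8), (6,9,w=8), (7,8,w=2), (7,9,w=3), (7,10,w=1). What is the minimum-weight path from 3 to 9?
7 (path: 3 -> 7 -> 9; weights 4 + 3 = 7)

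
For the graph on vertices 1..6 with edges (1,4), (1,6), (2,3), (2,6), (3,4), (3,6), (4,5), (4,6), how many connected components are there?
1 (components: {1, 2, 3, 4, 5, 6})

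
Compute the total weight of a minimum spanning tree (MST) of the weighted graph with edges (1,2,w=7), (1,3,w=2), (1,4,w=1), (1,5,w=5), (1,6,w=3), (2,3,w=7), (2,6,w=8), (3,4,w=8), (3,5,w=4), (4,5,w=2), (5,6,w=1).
13 (MST edges: (1,2,w=7), (1,3,w=2), (1,4,w=1), (4,5,w=2), (5,6,w=1); sum of weights 7 + 2 + 1 + 2 + 1 = 13)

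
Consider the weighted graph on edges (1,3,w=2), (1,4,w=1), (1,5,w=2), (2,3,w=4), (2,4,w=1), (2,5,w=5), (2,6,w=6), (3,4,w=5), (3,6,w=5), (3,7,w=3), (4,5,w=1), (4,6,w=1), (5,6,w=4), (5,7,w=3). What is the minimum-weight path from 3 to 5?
4 (path: 3 -> 1 -> 5; weights 2 + 2 = 4)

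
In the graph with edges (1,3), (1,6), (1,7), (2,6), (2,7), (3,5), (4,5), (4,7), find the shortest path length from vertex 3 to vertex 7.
2 (path: 3 -> 1 -> 7, 2 edges)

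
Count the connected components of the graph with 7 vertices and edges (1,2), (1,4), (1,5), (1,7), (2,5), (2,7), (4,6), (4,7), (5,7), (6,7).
2 (components: {1, 2, 4, 5, 6, 7}, {3})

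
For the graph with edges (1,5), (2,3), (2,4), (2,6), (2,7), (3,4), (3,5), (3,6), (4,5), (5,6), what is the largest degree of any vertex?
4 (attained at vertices 2, 3, 5)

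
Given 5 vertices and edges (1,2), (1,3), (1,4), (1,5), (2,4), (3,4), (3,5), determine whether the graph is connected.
Yes (BFS from 1 visits [1, 2, 3, 4, 5] — all 5 vertices reached)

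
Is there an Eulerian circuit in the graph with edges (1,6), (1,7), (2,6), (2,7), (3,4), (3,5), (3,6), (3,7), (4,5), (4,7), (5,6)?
No (2 vertices have odd degree: {4, 5}; Eulerian circuit requires 0)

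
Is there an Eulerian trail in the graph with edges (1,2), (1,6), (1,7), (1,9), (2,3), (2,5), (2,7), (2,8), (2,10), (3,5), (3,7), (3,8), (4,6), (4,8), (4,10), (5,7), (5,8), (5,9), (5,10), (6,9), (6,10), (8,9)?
Yes (the graph is connected and exactly 2 vertices have odd degree: {4, 8}; any Eulerian path must start and end at those)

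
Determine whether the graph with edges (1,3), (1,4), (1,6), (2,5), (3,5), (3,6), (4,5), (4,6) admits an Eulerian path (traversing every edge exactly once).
No (6 vertices have odd degree: {1, 2, 3, 4, 5, 6}; Eulerian path requires 0 or 2)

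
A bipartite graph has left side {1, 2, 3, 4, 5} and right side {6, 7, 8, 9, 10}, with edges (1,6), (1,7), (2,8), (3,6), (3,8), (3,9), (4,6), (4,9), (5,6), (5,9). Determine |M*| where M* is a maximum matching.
4 (matching: (1,7), (2,8), (3,9), (4,6); upper bound min(|L|,|R|) = min(5,5) = 5)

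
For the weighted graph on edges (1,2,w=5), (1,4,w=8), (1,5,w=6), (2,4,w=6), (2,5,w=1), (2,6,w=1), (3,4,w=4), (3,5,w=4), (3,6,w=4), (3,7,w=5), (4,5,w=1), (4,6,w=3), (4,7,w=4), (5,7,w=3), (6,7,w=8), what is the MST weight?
15 (MST edges: (1,2,w=5), (2,5,w=1), (2,6,w=1), (3,6,w=4), (4,5,w=1), (5,7,w=3); sum of weights 5 + 1 + 1 + 4 + 1 + 3 = 15)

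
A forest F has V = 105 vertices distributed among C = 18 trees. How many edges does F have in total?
87 (Each of the 18 component trees on V_i vertices has V_i - 1 edges; summing gives V - C = 105 - 18 = 87)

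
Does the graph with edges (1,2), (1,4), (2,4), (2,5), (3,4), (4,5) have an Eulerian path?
Yes (the graph is connected and exactly 2 vertices have odd degree: {2, 3}; any Eulerian path must start and end at those)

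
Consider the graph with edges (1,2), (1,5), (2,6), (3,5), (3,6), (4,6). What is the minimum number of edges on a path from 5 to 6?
2 (path: 5 -> 3 -> 6, 2 edges)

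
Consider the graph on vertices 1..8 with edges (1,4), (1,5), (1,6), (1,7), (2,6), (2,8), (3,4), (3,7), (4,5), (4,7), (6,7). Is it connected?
Yes (BFS from 1 visits [1, 4, 5, 6, 7, 3, 2, 8] — all 8 vertices reached)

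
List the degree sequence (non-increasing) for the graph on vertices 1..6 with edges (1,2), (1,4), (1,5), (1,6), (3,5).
[4, 2, 1, 1, 1, 1] (degrees: deg(1)=4, deg(2)=1, deg(3)=1, deg(4)=1, deg(5)=2, deg(6)=1)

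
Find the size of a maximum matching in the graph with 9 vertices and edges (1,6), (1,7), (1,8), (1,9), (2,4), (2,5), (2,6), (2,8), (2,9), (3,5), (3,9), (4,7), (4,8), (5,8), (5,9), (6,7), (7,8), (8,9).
4 (matching: (1,7), (2,6), (3,5), (8,9); upper bound floor(n/2) = floor(9/2) = 4)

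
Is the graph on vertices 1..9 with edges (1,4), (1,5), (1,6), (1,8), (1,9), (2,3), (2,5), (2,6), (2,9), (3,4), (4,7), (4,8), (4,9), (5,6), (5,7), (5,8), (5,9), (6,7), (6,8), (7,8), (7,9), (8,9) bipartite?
No (odd cycle of length 3: 5 -> 1 -> 6 -> 5)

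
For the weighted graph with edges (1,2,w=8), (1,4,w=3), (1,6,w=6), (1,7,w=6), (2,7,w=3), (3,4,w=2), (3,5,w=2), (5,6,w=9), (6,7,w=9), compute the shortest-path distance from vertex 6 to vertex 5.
9 (path: 6 -> 5; weights 9 = 9)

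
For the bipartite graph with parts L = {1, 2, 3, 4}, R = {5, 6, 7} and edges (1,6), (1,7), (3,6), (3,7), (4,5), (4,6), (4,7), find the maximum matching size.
3 (matching: (1,7), (3,6), (4,5); upper bound min(|L|,|R|) = min(4,3) = 3)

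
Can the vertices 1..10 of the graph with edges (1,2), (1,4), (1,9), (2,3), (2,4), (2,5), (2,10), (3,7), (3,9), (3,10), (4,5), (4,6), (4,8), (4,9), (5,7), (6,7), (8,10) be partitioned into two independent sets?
No (odd cycle of length 3: 4 -> 1 -> 9 -> 4)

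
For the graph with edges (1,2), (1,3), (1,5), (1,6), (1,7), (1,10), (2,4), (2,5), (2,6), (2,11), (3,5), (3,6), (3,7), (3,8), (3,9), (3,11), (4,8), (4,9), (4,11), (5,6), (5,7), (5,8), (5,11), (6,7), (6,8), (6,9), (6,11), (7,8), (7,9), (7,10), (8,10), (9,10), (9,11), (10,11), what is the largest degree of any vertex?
8 (attained at vertex 6)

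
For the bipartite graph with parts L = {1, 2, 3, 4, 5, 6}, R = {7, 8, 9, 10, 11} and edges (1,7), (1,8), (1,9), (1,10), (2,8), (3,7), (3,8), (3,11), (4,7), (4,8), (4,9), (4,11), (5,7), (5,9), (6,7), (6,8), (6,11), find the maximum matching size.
5 (matching: (1,10), (2,8), (3,11), (4,9), (5,7); upper bound min(|L|,|R|) = min(6,5) = 5)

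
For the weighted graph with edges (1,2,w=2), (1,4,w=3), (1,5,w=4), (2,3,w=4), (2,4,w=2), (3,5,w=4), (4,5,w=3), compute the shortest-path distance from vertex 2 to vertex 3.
4 (path: 2 -> 3; weights 4 = 4)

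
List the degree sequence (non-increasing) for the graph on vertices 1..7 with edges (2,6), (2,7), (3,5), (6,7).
[2, 2, 2, 1, 1, 0, 0] (degrees: deg(1)=0, deg(2)=2, deg(3)=1, deg(4)=0, deg(5)=1, deg(6)=2, deg(7)=2)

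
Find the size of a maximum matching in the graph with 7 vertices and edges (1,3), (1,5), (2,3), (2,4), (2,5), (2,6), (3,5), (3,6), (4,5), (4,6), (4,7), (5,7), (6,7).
3 (matching: (1,5), (2,4), (6,7); upper bound floor(n/2) = floor(7/2) = 3)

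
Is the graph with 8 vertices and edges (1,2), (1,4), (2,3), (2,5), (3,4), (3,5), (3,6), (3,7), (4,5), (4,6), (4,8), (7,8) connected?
Yes (BFS from 1 visits [1, 2, 4, 3, 5, 6, 8, 7] — all 8 vertices reached)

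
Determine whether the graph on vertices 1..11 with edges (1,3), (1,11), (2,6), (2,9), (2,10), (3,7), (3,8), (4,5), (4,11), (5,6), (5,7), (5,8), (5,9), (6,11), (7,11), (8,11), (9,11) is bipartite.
Yes. Partition: {1, 4, 6, 7, 8, 9, 10}, {2, 3, 5, 11}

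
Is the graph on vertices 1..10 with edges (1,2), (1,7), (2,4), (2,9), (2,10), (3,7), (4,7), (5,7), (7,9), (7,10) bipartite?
Yes. Partition: {1, 3, 4, 5, 6, 8, 9, 10}, {2, 7}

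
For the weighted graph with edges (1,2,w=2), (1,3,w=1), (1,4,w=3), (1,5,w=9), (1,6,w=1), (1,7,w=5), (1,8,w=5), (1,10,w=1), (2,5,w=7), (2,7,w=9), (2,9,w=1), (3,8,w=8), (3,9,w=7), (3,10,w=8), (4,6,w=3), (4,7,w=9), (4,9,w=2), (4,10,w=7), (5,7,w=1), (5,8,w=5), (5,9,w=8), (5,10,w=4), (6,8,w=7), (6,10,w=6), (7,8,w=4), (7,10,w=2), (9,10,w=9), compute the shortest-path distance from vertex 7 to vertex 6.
4 (path: 7 -> 10 -> 1 -> 6; weights 2 + 1 + 1 = 4)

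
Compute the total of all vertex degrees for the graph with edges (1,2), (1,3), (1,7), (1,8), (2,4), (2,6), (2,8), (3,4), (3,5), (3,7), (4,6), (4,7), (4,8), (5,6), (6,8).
30 (handshake: sum of degrees = 2|E| = 2 x 15 = 30)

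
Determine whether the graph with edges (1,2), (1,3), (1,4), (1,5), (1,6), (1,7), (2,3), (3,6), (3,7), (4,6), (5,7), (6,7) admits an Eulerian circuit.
Yes (the graph is connected and all 7 vertices have even degree)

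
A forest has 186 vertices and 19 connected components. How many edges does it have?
167 (Each of the 19 component trees on V_i vertices has V_i - 1 edges; summing gives V - C = 186 - 19 = 167)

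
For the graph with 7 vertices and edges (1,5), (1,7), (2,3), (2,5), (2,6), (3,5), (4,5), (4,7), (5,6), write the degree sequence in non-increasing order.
[5, 3, 2, 2, 2, 2, 2] (degrees: deg(1)=2, deg(2)=3, deg(3)=2, deg(4)=2, deg(5)=5, deg(6)=2, deg(7)=2)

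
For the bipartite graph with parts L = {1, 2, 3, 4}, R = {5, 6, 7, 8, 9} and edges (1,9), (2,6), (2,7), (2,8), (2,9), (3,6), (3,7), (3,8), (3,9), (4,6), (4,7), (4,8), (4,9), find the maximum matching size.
4 (matching: (1,9), (2,8), (3,7), (4,6); upper bound min(|L|,|R|) = min(4,5) = 4)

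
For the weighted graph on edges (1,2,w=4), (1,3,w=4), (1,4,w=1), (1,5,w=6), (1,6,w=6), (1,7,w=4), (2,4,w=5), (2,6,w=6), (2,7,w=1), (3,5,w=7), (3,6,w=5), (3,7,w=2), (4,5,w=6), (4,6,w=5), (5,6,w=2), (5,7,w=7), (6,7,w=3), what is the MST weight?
13 (MST edges: (1,2,w=4), (1,4,w=1), (2,7,w=1), (3,7,w=2), (5,6,w=2), (6,7,w=3); sum of weights 4 + 1 + 1 + 2 + 2 + 3 = 13)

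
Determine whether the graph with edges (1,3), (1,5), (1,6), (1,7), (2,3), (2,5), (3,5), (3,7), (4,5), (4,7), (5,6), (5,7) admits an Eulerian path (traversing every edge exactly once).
Yes — and in fact it has an Eulerian circuit (the graph is connected and all 7 vertices have even degree)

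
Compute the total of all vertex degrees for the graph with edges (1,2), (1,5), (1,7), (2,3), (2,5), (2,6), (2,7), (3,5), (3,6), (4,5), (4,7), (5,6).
24 (handshake: sum of degrees = 2|E| = 2 x 12 = 24)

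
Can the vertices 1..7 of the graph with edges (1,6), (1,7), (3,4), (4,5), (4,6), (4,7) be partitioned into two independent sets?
Yes. Partition: {1, 2, 4}, {3, 5, 6, 7}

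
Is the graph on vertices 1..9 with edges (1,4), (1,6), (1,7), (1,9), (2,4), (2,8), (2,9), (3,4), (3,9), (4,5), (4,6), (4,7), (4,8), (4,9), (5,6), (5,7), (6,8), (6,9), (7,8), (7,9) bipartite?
No (odd cycle of length 3: 6 -> 1 -> 9 -> 6)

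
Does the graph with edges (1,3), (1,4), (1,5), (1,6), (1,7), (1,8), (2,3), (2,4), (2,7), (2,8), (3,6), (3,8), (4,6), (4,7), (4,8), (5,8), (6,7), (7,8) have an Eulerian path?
Yes (the graph is connected and exactly 2 vertices have odd degree: {4, 7}; any Eulerian path must start and end at those)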